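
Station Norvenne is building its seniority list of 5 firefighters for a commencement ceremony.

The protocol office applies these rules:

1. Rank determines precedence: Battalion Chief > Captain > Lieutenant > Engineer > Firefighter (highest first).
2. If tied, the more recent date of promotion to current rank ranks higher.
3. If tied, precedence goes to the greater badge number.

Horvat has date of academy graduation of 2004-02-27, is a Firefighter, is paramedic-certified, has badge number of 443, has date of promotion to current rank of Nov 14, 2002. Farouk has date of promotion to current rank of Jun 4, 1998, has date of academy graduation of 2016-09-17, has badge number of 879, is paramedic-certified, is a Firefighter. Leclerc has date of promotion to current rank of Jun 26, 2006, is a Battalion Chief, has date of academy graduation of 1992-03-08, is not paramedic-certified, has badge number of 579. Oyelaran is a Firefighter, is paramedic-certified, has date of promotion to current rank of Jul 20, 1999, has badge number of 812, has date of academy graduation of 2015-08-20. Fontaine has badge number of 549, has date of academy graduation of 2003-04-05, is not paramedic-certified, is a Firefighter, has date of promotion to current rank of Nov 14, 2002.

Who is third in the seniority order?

By rank: Leclerc (Battalion Chief); then Fontaine, Horvat, Oyelaran and Farouk (Firefighter).
Among Fontaine, Horvat, Oyelaran and Farouk, by date of promotion to current rank (later first): Fontaine and Horvat (Nov 14, 2002) before Oyelaran (Jul 20, 1999) before Farouk (Jun 4, 1998).
Among Fontaine and Horvat, by badge number (higher first): Fontaine (549) before Horvat (443).
Order: Leclerc, Fontaine, Horvat, Oyelaran, Farouk.

Horvat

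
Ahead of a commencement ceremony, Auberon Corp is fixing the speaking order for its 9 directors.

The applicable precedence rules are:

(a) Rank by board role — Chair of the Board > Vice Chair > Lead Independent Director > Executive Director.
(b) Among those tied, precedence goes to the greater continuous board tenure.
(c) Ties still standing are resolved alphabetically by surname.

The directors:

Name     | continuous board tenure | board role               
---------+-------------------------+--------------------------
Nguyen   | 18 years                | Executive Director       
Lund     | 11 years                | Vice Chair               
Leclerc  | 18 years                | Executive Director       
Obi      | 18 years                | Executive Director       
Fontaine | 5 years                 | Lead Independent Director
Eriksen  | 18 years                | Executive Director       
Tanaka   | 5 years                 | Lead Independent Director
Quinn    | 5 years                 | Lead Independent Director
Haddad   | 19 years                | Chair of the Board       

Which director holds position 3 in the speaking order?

Fontaine

By board role: Haddad (Chair of the Board); then Lund (Vice Chair); then Fontaine, Quinn and Tanaka (Lead Independent Director); then Eriksen, Leclerc, Nguyen and Obi (Executive Director).
Fontaine, Quinn and Tanaka all have continuous board tenure 5 years, so the next rule applies.
Among Fontaine, Quinn and Tanaka, alphabetically by surname: Fontaine before Quinn before Tanaka.
Eriksen, Leclerc, Nguyen and Obi all have continuous board tenure 18 years, so the next rule applies.
Among Eriksen, Leclerc, Nguyen and Obi, alphabetically by surname: Eriksen before Leclerc before Nguyen before Obi.
Order: Haddad, Lund, Fontaine, Quinn, Tanaka, Eriksen, Leclerc, Nguyen, Obi.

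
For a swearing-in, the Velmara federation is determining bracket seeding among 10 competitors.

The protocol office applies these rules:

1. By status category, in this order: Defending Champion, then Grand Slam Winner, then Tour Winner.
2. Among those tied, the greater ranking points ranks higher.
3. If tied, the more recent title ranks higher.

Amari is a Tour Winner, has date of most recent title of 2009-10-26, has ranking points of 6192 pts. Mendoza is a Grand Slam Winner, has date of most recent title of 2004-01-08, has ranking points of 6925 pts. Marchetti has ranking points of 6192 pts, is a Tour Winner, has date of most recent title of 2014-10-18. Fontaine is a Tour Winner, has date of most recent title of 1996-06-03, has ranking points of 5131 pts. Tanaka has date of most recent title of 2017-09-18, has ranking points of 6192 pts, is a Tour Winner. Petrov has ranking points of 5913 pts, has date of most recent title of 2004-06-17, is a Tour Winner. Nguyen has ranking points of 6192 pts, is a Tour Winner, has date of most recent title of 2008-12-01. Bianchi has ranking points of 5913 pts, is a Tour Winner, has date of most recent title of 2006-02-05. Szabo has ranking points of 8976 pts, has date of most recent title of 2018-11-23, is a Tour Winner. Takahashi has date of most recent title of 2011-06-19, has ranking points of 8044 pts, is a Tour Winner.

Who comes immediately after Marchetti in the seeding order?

Amari

By status category: Mendoza (Grand Slam Winner); then Szabo, Takahashi, Tanaka, Marchetti, Amari, Nguyen, Bianchi, Petrov and Fontaine (Tour Winner).
Among Szabo, Takahashi, Tanaka, Marchetti, Amari, Nguyen, Bianchi, Petrov and Fontaine, by ranking points (higher first): Szabo (8976 pts) before Takahashi (8044 pts) before Tanaka, Marchetti, Amari and Nguyen (6192 pts) before Bianchi and Petrov (5913 pts) before Fontaine (5131 pts).
Among Tanaka, Marchetti, Amari and Nguyen, by date of most recent title (later first): Tanaka (2017-09-18) before Marchetti (2014-10-18) before Amari (2009-10-26) before Nguyen (2008-12-01).
Among Bianchi and Petrov, by date of most recent title (later first): Bianchi (2006-02-05) before Petrov (2004-06-17).
Order: Mendoza, Szabo, Takahashi, Tanaka, Marchetti, Amari, Nguyen, Bianchi, Petrov, Fontaine.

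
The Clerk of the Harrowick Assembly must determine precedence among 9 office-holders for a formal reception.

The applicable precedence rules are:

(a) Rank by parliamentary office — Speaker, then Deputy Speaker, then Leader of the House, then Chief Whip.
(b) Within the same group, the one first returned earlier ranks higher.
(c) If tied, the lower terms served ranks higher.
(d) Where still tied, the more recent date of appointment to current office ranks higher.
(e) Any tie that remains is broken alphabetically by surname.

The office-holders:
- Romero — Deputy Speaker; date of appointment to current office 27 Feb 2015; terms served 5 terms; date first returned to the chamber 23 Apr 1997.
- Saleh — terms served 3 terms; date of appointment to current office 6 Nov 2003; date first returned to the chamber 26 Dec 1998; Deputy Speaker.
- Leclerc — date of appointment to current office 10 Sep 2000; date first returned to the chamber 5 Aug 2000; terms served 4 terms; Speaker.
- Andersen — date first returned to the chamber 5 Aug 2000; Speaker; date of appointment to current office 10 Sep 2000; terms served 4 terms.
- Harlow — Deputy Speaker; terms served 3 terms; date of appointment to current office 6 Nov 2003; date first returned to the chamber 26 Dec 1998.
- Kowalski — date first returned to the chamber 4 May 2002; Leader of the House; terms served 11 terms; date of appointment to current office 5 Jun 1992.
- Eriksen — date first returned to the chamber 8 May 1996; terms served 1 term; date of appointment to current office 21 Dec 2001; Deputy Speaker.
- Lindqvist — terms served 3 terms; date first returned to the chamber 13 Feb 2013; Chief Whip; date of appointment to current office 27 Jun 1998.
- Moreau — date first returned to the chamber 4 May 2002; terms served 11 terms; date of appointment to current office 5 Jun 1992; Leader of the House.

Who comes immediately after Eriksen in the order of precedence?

Romero

By parliamentary office: Andersen and Leclerc (Speaker); then Eriksen, Romero, Harlow and Saleh (Deputy Speaker); then Kowalski and Moreau (Leader of the House); then Lindqvist (Chief Whip).
Andersen and Leclerc both have date first returned to the chamber 5 Aug 2000, so the next rule applies.
Andersen and Leclerc both have terms served 4 terms, so the next rule applies.
Andersen and Leclerc both have date of appointment to current office 10 Sep 2000, so the next rule applies.
Among Andersen and Leclerc, alphabetically by surname: Andersen before Leclerc.
Among Eriksen, Romero, Harlow and Saleh, by date first returned to the chamber (earlier first): Eriksen (8 May 1996) before Romero (23 Apr 1997) before Harlow and Saleh (26 Dec 1998).
Harlow and Saleh both have terms served 3 terms, so the next rule applies.
Harlow and Saleh both have date of appointment to current office 6 Nov 2003, so the next rule applies.
Among Harlow and Saleh, alphabetically by surname: Harlow before Saleh.
Kowalski and Moreau both have date first returned to the chamber 4 May 2002, so the next rule applies.
Kowalski and Moreau both have terms served 11 terms, so the next rule applies.
Kowalski and Moreau both have date of appointment to current office 5 Jun 1992, so the next rule applies.
Among Kowalski and Moreau, alphabetically by surname: Kowalski before Moreau.
Order: Andersen, Leclerc, Eriksen, Romero, Harlow, Saleh, Kowalski, Moreau, Lindqvist.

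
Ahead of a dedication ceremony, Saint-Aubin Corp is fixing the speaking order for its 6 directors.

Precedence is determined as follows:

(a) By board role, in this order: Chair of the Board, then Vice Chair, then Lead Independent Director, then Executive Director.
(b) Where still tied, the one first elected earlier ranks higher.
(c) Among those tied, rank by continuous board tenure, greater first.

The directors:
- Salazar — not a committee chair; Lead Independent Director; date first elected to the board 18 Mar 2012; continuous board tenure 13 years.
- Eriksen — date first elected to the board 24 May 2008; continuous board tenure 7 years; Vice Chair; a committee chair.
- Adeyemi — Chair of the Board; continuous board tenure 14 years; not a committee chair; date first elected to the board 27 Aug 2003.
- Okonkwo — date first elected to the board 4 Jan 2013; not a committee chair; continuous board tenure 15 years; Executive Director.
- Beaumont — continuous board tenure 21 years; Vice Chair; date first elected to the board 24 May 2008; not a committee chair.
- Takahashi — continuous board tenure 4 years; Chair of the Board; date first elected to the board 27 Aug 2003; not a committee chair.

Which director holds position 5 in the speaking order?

Salazar

By board role: Adeyemi and Takahashi (Chair of the Board); then Beaumont and Eriksen (Vice Chair); then Salazar (Lead Independent Director); then Okonkwo (Executive Director).
Adeyemi and Takahashi both have date first elected to the board 27 Aug 2003, so the next rule applies.
Among Adeyemi and Takahashi, by continuous board tenure (higher first): Adeyemi (14 years) before Takahashi (4 years).
Beaumont and Eriksen both have date first elected to the board 24 May 2008, so the next rule applies.
Among Beaumont and Eriksen, by continuous board tenure (higher first): Beaumont (21 years) before Eriksen (7 years).
Order: Adeyemi, Takahashi, Beaumont, Eriksen, Salazar, Okonkwo.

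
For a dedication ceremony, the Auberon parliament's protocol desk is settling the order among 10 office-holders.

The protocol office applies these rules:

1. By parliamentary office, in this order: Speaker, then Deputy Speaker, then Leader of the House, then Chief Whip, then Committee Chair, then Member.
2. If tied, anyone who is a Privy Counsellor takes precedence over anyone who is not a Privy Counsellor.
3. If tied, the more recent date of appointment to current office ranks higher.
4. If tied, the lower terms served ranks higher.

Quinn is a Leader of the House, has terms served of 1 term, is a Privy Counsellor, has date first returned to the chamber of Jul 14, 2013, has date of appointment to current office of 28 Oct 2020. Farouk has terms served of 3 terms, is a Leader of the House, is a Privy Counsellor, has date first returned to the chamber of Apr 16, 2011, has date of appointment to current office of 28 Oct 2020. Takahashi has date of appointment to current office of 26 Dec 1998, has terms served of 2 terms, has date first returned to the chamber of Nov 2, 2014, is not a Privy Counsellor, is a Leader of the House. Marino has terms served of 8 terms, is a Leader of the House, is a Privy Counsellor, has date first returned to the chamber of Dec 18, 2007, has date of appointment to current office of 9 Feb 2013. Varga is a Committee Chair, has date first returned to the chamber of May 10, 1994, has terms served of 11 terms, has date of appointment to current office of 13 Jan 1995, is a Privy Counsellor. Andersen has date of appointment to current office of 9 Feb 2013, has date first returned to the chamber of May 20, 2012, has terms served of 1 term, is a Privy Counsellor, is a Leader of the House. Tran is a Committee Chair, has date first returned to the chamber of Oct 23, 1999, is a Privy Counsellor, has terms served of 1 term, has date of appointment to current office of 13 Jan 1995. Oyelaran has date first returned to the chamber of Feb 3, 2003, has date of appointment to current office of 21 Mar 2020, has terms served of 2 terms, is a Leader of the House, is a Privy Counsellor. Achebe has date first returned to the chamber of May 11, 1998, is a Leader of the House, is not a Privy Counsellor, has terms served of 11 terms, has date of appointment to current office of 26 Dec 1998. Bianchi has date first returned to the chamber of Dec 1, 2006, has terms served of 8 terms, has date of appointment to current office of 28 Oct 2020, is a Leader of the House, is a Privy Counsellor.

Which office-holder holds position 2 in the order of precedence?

By parliamentary office: Quinn, Farouk, Bianchi, Oyelaran, Andersen, Marino, Takahashi and Achebe (Leader of the House); then Tran and Varga (Committee Chair).
Among Quinn, Farouk, Bianchi, Oyelaran, Andersen, Marino, Takahashi and Achebe, a Privy Counsellor before not a Privy Counsellor: Quinn, Farouk, Bianchi, Oyelaran, Andersen and Marino (a Privy Counsellor) before Takahashi and Achebe (not a Privy Counsellor).
Among Quinn, Farouk, Bianchi, Oyelaran, Andersen and Marino, by date of appointment to current office (later first): Quinn, Farouk and Bianchi (28 Oct 2020) before Oyelaran (21 Mar 2020) before Andersen and Marino (9 Feb 2013).
Among Quinn, Farouk and Bianchi, by terms served (lower first): Quinn (1 term) before Farouk (3 terms) before Bianchi (8 terms).
Among Andersen and Marino, by terms served (lower first): Andersen (1 term) before Marino (8 terms).
Takahashi and Achebe both have date of appointment to current office 26 Dec 1998, so the next rule applies.
Among Takahashi and Achebe, by terms served (lower first): Takahashi (2 terms) before Achebe (11 terms).
Tran and Varga are each a Privy Counsellor, so the next rule applies.
Tran and Varga both have date of appointment to current office 13 Jan 1995, so the next rule applies.
Among Tran and Varga, by terms served (lower first): Tran (1 term) before Varga (11 terms).
Order: Quinn, Farouk, Bianchi, Oyelaran, Andersen, Marino, Takahashi, Achebe, Tran, Varga.

Farouk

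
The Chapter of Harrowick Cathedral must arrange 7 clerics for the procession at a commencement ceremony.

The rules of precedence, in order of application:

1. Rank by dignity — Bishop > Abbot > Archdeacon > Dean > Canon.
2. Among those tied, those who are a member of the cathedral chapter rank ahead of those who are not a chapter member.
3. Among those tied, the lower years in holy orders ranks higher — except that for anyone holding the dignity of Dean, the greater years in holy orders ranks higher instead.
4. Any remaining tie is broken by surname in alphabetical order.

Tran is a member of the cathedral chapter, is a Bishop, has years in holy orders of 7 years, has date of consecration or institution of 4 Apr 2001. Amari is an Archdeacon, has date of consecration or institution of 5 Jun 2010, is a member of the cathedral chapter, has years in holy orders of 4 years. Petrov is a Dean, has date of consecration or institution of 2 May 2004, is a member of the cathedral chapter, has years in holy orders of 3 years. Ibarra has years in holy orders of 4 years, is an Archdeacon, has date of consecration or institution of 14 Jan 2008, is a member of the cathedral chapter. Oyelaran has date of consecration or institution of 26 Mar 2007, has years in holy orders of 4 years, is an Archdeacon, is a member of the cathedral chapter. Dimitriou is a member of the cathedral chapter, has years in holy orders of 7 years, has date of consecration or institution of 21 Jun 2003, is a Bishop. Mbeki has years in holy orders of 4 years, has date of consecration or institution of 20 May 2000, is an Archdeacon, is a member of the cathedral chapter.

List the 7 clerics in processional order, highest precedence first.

By dignity: Dimitriou and Tran (Bishop); then Amari, Ibarra, Mbeki and Oyelaran (Archdeacon); then Petrov (Dean).
Dimitriou and Tran are each a member of the cathedral chapter, so the next rule applies.
Dimitriou and Tran both have years in holy orders 7 years, so the next rule applies.
Among Dimitriou and Tran, alphabetically by surname: Dimitriou before Tran.
Amari, Ibarra, Mbeki and Oyelaran are each a member of the cathedral chapter, so the next rule applies.
Amari, Ibarra, Mbeki and Oyelaran all have years in holy orders 4 years, so the next rule applies.
Among Amari, Ibarra, Mbeki and Oyelaran, alphabetically by surname: Amari before Ibarra before Mbeki before Oyelaran.
Full order: Dimitriou, Tran, Amari, Ibarra, Mbeki, Oyelaran, Petrov.

Dimitriou, Tran, Amari, Ibarra, Mbeki, Oyelaran, Petrov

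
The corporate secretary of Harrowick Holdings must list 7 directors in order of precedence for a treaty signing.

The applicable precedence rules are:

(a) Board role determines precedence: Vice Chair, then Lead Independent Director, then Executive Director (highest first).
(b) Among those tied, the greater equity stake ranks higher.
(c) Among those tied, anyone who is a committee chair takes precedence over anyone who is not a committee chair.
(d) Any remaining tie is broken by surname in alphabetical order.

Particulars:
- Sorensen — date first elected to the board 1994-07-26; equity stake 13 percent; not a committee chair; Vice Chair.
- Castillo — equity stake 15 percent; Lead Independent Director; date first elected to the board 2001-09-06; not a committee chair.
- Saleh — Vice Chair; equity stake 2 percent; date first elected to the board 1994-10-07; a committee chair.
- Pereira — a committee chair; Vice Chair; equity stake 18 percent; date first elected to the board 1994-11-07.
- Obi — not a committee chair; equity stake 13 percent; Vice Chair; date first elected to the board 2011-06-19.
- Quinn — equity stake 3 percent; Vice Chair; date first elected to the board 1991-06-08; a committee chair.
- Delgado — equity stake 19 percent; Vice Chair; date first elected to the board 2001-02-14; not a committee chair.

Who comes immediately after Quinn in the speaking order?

By board role: Delgado, Pereira, Obi, Sorensen, Quinn and Saleh (Vice Chair); then Castillo (Lead Independent Director).
Among Delgado, Pereira, Obi, Sorensen, Quinn and Saleh, by equity stake (higher first): Delgado (19 percent) before Pereira (18 percent) before Obi and Sorensen (13 percent) before Quinn (3 percent) before Saleh (2 percent).
Obi and Sorensen are each not a committee chair, so the next rule applies.
Among Obi and Sorensen, alphabetically by surname: Obi before Sorensen.
Order: Delgado, Pereira, Obi, Sorensen, Quinn, Saleh, Castillo.

Saleh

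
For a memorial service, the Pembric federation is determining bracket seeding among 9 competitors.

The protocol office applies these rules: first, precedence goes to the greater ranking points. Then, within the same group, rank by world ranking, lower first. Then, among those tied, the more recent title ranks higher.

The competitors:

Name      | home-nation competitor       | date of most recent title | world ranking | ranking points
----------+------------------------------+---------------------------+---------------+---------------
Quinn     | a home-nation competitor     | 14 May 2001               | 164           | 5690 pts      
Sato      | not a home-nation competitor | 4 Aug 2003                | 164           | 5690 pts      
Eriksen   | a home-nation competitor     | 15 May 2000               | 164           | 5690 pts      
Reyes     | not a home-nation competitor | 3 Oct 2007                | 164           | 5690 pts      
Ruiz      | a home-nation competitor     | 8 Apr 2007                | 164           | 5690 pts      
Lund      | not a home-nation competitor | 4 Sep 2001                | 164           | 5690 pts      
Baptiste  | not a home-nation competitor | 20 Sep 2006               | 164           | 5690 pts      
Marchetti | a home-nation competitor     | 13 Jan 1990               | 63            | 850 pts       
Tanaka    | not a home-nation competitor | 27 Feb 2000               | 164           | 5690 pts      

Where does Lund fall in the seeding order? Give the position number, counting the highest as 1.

By ranking points (higher first): Reyes, Ruiz, Baptiste, Sato, Lund, Quinn, Eriksen and Tanaka (each 5690 pts); then Marchetti (850 pts).
Reyes, Ruiz, Baptiste, Sato, Lund, Quinn, Eriksen and Tanaka all have world ranking 164, so the next rule applies.
Among Reyes, Ruiz, Baptiste, Sato, Lund, Quinn, Eriksen and Tanaka, by date of most recent title (later first): Reyes (3 Oct 2007) before Ruiz (8 Apr 2007) before Baptiste (20 Sep 2006) before Sato (4 Aug 2003) before Lund (4 Sep 2001) before Quinn (14 May 2001) before Eriksen (15 May 2000) before Tanaka (27 Feb 2000).
Order: Reyes, Ruiz, Baptiste, Sato, Lund, Quinn, Eriksen, Tanaka, Marchetti. So position 5.

5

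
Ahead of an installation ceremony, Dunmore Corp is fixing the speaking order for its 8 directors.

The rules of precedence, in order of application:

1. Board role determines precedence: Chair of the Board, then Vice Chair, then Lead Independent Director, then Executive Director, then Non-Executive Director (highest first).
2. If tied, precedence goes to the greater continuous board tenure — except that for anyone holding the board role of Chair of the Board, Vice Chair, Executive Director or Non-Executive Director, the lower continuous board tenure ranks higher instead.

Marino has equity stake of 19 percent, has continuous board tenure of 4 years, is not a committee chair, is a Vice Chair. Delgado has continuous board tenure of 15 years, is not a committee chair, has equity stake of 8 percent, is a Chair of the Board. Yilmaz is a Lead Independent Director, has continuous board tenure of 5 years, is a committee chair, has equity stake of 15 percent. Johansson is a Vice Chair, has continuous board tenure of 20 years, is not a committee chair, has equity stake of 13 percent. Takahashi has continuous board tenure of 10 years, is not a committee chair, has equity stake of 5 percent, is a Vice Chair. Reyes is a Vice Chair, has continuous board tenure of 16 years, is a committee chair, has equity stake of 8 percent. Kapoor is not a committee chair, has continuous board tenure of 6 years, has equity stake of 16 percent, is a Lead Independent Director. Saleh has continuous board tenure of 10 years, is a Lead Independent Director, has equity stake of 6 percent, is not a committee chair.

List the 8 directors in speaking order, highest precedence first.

Delgado, Marino, Takahashi, Reyes, Johansson, Saleh, Kapoor, Yilmaz

By board role: Delgado (Chair of the Board); then Marino, Takahashi, Reyes and Johansson (Vice Chair); then Saleh, Kapoor and Yilmaz (Lead Independent Director).
Among Marino, Takahashi, Reyes and Johansson, by continuous board tenure (lower first) (reversed rule for this group): Marino (4 years) before Takahashi (10 years) before Reyes (16 years) before Johansson (20 years).
Among Saleh, Kapoor and Yilmaz, by continuous board tenure (higher first): Saleh (10 years) before Kapoor (6 years) before Yilmaz (5 years).
Full order: Delgado, Marino, Takahashi, Reyes, Johansson, Saleh, Kapoor, Yilmaz.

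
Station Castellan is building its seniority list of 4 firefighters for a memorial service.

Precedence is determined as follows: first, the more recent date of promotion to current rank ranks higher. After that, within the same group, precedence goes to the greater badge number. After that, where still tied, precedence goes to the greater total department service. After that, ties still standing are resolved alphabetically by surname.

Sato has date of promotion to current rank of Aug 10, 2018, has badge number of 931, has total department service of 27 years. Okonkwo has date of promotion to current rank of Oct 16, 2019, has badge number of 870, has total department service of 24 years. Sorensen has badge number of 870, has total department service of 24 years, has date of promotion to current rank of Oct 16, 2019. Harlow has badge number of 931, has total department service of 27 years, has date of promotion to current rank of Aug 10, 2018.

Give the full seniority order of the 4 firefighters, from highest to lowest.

By date of promotion to current rank (later first): Okonkwo and Sorensen (both Oct 16, 2019); then Harlow and Sato (both Aug 10, 2018).
Okonkwo and Sorensen both have badge number 870, so the next rule applies.
Okonkwo and Sorensen both have total department service 24 years, so the next rule applies.
Among Okonkwo and Sorensen, alphabetically by surname: Okonkwo before Sorensen.
Harlow and Sato both have badge number 931, so the next rule applies.
Harlow and Sato both have total department service 27 years, so the next rule applies.
Among Harlow and Sato, alphabetically by surname: Harlow before Sato.
Full order: Okonkwo, Sorensen, Harlow, Sato.

Okonkwo, Sorensen, Harlow, Sato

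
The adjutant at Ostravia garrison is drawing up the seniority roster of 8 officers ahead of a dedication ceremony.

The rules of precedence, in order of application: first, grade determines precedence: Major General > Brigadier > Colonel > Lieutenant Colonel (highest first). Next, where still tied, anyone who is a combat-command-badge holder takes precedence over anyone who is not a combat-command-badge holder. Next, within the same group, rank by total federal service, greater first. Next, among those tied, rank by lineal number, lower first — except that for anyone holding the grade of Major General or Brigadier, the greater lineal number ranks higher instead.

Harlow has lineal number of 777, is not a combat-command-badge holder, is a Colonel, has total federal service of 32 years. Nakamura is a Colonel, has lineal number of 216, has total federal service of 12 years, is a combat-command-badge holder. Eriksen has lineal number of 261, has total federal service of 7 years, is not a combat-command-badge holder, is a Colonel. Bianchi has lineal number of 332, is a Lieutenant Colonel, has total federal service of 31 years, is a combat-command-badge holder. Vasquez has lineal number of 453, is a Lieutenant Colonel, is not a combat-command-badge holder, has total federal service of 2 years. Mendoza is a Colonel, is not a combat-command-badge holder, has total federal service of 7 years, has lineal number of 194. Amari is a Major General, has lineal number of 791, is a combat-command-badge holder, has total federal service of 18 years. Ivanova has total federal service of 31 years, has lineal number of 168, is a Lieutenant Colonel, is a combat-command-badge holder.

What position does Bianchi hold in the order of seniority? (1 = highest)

By grade: Amari (Major General); then Nakamura, Harlow, Mendoza and Eriksen (Colonel); then Ivanova, Bianchi and Vasquez (Lieutenant Colonel).
Among Nakamura, Harlow, Mendoza and Eriksen, a combat-command-badge holder before not a combat-command-badge holder: Nakamura (a combat-command-badge holder) before Harlow, Mendoza and Eriksen (not a combat-command-badge holder).
Among Harlow, Mendoza and Eriksen, by total federal service (higher first): Harlow (32 years) before Mendoza and Eriksen (7 years).
Among Mendoza and Eriksen, by lineal number (lower first): Mendoza (194) before Eriksen (261).
Among Ivanova, Bianchi and Vasquez, a combat-command-badge holder before not a combat-command-badge holder: Ivanova and Bianchi (a combat-command-badge holder) before Vasquez (not a combat-command-badge holder).
Ivanova and Bianchi both have total federal service 31 years, so the next rule applies.
Among Ivanova and Bianchi, by lineal number (lower first): Ivanova (168) before Bianchi (332).
Order: Amari, Nakamura, Harlow, Mendoza, Eriksen, Ivanova, Bianchi, Vasquez. So position 7.

7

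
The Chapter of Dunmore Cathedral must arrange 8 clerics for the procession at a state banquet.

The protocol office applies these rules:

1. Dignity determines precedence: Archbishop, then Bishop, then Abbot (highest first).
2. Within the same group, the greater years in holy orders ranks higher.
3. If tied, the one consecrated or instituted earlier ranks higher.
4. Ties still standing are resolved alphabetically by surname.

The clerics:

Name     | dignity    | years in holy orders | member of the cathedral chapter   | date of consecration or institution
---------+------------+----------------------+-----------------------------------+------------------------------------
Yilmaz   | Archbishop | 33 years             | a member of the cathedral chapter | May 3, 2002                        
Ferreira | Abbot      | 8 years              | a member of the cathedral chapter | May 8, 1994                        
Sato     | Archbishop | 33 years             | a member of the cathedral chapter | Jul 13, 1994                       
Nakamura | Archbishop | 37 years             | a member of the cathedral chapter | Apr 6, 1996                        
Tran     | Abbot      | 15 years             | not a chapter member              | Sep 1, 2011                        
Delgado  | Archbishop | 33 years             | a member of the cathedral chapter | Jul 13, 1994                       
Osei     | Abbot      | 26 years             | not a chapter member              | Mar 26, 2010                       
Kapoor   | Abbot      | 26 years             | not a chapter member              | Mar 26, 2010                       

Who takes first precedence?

Nakamura

By dignity: Nakamura, Delgado, Sato and Yilmaz (Archbishop); then Kapoor, Osei, Tran and Ferreira (Abbot).
Among Nakamura, Delgado, Sato and Yilmaz, by years in holy orders (higher first): Nakamura (37 years) before Delgado, Sato and Yilmaz (33 years).
Among Delgado, Sato and Yilmaz, by date of consecration or institution (earlier first): Delgado and Sato (Jul 13, 1994) before Yilmaz (May 3, 2002).
Among Delgado and Sato, alphabetically by surname: Delgado before Sato.
Among Kapoor, Osei, Tran and Ferreira, by years in holy orders (higher first): Kapoor and Osei (26 years) before Tran (15 years) before Ferreira (8 years).
Kapoor and Osei both have date of consecration or institution Mar 26, 2010, so the next rule applies.
Among Kapoor and Osei, alphabetically by surname: Kapoor before Osei.
Order: Nakamura, Delgado, Sato, Yilmaz, Kapoor, Osei, Tran, Ferreira.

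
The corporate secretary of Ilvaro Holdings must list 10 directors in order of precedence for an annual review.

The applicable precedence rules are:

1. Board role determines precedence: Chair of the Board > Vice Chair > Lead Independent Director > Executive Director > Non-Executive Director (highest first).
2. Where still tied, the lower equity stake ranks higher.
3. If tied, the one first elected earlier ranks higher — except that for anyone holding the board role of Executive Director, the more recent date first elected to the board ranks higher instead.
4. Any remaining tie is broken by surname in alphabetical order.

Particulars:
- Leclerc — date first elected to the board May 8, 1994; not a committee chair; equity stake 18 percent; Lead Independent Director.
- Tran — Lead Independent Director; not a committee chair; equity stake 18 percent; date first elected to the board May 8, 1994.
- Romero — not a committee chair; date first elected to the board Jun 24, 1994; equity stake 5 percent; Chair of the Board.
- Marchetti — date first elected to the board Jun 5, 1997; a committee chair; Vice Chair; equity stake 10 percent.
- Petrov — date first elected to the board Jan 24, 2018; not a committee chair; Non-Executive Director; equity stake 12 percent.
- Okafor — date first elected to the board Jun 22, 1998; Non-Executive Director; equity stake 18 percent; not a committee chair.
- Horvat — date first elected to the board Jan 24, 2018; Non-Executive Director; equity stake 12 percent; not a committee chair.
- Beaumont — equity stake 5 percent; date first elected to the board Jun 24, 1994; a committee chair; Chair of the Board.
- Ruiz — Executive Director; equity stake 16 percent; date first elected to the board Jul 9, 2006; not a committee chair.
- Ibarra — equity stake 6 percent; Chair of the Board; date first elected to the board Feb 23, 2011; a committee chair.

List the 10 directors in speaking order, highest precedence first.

By board role: Beaumont, Romero and Ibarra (Chair of the Board); then Marchetti (Vice Chair); then Leclerc and Tran (Lead Independent Director); then Ruiz (Executive Director); then Horvat, Petrov and Okafor (Non-Executive Director).
Among Beaumont, Romero and Ibarra, by equity stake (lower first): Beaumont and Romero (5 percent) before Ibarra (6 percent).
Beaumont and Romero both have date first elected to the board Jun 24, 1994, so the next rule applies.
Among Beaumont and Romero, alphabetically by surname: Beaumont before Romero.
Leclerc and Tran both have equity stake 18 percent, so the next rule applies.
Leclerc and Tran both have date first elected to the board May 8, 1994, so the next rule applies.
Among Leclerc and Tran, alphabetically by surname: Leclerc before Tran.
Among Horvat, Petrov and Okafor, by equity stake (lower first): Horvat and Petrov (12 percent) before Okafor (18 percent).
Horvat and Petrov both have date first elected to the board Jan 24, 2018, so the next rule applies.
Among Horvat and Petrov, alphabetically by surname: Horvat before Petrov.
Full order: Beaumont, Romero, Ibarra, Marchetti, Leclerc, Tran, Ruiz, Horvat, Petrov, Okafor.

Beaumont, Romero, Ibarra, Marchetti, Leclerc, Tran, Ruiz, Horvat, Petrov, Okafor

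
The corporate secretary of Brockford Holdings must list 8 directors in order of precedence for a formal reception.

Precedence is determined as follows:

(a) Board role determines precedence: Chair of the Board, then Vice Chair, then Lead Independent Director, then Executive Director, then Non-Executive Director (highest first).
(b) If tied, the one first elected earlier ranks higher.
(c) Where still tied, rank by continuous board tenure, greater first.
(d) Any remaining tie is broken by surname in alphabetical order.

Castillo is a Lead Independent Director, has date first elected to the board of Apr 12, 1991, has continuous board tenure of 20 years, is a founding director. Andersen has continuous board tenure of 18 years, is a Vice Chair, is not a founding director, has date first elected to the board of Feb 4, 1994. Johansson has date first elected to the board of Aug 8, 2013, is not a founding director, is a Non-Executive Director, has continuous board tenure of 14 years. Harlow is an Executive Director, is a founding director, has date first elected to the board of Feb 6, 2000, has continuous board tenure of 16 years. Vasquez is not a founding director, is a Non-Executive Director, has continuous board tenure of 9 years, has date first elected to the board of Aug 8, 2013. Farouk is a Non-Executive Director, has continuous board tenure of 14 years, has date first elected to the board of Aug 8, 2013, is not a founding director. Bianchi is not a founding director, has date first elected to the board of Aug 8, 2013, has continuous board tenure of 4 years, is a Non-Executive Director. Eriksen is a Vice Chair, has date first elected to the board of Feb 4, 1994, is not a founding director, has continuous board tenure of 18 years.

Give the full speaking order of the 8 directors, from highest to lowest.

Andersen, Eriksen, Castillo, Harlow, Farouk, Johansson, Vasquez, Bianchi

By board role: Andersen and Eriksen (Vice Chair); then Castillo (Lead Independent Director); then Harlow (Executive Director); then Farouk, Johansson, Vasquez and Bianchi (Non-Executive Director).
Andersen and Eriksen both have date first elected to the board Feb 4, 1994, so the next rule applies.
Andersen and Eriksen both have continuous board tenure 18 years, so the next rule applies.
Among Andersen and Eriksen, alphabetically by surname: Andersen before Eriksen.
Farouk, Johansson, Vasquez and Bianchi all have date first elected to the board Aug 8, 2013, so the next rule applies.
Among Farouk, Johansson, Vasquez and Bianchi, by continuous board tenure (higher first): Farouk and Johansson (14 years) before Vasquez (9 years) before Bianchi (4 years).
Among Farouk and Johansson, alphabetically by surname: Farouk before Johansson.
Full order: Andersen, Eriksen, Castillo, Harlow, Farouk, Johansson, Vasquez, Bianchi.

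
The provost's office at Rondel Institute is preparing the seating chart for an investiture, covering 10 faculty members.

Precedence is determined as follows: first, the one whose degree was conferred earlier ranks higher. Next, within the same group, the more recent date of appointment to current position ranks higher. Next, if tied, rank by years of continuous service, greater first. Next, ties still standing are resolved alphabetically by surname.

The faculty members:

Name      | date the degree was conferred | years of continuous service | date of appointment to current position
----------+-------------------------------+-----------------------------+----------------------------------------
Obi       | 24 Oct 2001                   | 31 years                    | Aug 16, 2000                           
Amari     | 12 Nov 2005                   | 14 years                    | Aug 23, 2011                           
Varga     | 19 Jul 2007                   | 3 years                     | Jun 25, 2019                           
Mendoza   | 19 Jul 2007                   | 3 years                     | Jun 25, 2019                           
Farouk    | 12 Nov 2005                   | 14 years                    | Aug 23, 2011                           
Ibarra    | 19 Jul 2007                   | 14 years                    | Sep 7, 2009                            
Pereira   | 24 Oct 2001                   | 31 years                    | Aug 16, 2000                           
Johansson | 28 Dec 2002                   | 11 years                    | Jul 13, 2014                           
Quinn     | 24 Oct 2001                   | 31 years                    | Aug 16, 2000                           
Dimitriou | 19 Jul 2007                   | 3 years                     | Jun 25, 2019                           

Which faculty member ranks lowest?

Ibarra

By date the degree was conferred (earlier first): Obi, Pereira and Quinn (each 24 Oct 2001); then Johansson (28 Dec 2002); then Amari and Farouk (both 12 Nov 2005); then Dimitriou, Mendoza, Varga and Ibarra (each 19 Jul 2007).
Obi, Pereira and Quinn all have date of appointment to current position Aug 16, 2000, so the next rule applies.
Obi, Pereira and Quinn all have years of continuous service 31 years, so the next rule applies.
Among Obi, Pereira and Quinn, alphabetically by surname: Obi before Pereira before Quinn.
Amari and Farouk both have date of appointment to current position Aug 23, 2011, so the next rule applies.
Amari and Farouk both have years of continuous service 14 years, so the next rule applies.
Among Amari and Farouk, alphabetically by surname: Amari before Farouk.
Among Dimitriou, Mendoza, Varga and Ibarra, by date of appointment to current position (later first): Dimitriou, Mendoza and Varga (Jun 25, 2019) before Ibarra (Sep 7, 2009).
Dimitriou, Mendoza and Varga all have years of continuous service 3 years, so the next rule applies.
Among Dimitriou, Mendoza and Varga, alphabetically by surname: Dimitriou before Mendoza before Varga.
Order: Obi, Pereira, Quinn, Johansson, Amari, Farouk, Dimitriou, Mendoza, Varga, Ibarra.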